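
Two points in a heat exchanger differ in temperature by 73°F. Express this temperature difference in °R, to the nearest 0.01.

73.00°R

Fahrenheit and Rankine degrees are the same size, so the interval is unchanged: 73.00.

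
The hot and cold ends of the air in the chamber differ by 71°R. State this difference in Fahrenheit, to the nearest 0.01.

Rankine and Fahrenheit degrees are the same size, so the interval is unchanged: 71.00.

71.00°F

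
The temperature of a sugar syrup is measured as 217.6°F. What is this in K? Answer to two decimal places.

In Celsius: (217.6 - 32) × 5/9 = 103.1111°C.
In kelvin: 103.1111 + 273.15 = 376.26 K.

376.26 K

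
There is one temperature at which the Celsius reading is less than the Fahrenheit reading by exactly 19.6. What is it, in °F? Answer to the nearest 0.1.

Let F be the Fahrenheit reading. The Celsius reading is C = 5/9·F - 17.7778.
Require C - F = -19.6: (-4/9)·F - 17.7778 = -19.6.
F = (-19.6 + 17.7778) / (-4/9) = 4.1.

4.1°F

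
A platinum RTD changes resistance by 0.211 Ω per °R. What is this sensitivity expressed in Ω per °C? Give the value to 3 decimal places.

Since only a temperature interval is involved, the additive offset between the scales drops out.
A change of 1°C is a change of 1.8°R, so per °C the value is 0.211 × 1.8 = 0.380.

0.380 Ω per °C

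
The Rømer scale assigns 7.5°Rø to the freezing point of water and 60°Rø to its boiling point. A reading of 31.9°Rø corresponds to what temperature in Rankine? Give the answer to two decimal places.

Linear interpolation between the fixed points: C = (31.9 - 7.5) × 100 / (60 - 7.5) = 46.4762°C.
Then 46.4762 × 1.8 + 491.67 = 575.33°R.

575.33°R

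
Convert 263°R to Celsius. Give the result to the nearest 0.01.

-127.04°C

In Celsius: (263 - 491.67) × 5/9 = -127.0389°C.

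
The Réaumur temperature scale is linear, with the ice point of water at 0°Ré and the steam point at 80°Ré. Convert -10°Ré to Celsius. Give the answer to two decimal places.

-12.50°C

Linear interpolation between the fixed points: C = (-10 - 0) × 100 / (80 - 0) = -12.5000°C.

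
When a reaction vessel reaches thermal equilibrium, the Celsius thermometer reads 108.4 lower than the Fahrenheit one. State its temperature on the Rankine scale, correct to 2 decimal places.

Let x be the Fahrenheit reading; then the Celsius reading is 5/9·x - 17.7778.
(5/9·x - 17.7778) - x = -108.4  ⇒  (-4/9)·x = -90.6222  ⇒  x = 203.9000°F.
In Celsius: (203.9 - 32) × 5/9 = 95.5000°C.
In Rankine: 95.5000 × 1.8 + 491.67 = 663.57°R.

663.57°R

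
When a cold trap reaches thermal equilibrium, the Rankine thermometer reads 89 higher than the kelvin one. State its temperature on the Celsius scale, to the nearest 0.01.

-161.90°C

Let x be the kelvin reading; then the Rankine reading is 1.8·x.
(1.8·x) - x = 89  ⇒  (0.8)·x = 89  ⇒  x = 111.2500 K.
In Celsius: 111.25 - 273.15 = -161.90°C.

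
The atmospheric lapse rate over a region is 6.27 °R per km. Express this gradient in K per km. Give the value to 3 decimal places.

The quantity depends on a temperature interval, so only the ratio of degree sizes applies; the offset between the scales is irrelevant.
A change of 1°R is a change of 5/9 K, so 6.27 × 5/9 = 3.483.

3.483 K/km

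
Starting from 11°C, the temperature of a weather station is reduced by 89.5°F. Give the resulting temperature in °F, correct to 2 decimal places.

-37.70°F

The 89.5°F change is an interval, so only the factor 5/9 applies: -89.5 × 5/9 = -49.7222°C.
Final Celsius temperature: 11.0000 - 49.7222 = -38.7222°C.
In Fahrenheit: -38.7222 × 1.8 + 32 = -37.70°F.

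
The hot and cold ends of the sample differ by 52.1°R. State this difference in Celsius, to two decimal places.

For a temperature interval the offset drops out; only the factor 5/9 applies.
52.1 × 5/9 = 28.94.

28.94°C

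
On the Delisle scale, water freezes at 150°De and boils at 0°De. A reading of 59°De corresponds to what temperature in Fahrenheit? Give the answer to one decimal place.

141.2°F

Linear interpolation between the fixed points: C = (59 - 150) × 100 / (0 - 150) = 60.6667°C.
Then 60.6667 × 1.8 + 32 = 141.2°F.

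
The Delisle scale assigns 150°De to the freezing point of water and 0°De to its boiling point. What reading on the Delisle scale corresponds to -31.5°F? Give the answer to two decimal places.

First in Celsius: (-31.5 - 32) × 5/9 = -35.2778°C.
Linearly onto the Delisle scale: 150 + (-35.2778 / 100) × (0 - 150) = 202.92°De.

202.92°De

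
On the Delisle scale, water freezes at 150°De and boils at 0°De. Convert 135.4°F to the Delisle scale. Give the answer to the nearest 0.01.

First in Celsius: (135.4 - 32) × 5/9 = 57.4444°C.
Linearly onto the Delisle scale: 150 + (57.4444 / 100) × (0 - 150) = 63.83°De.

63.83°De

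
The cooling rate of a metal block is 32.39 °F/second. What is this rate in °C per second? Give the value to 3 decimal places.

Since only a temperature interval is involved, the additive offset between the scales drops out.
A change of 1°F is a change of 5/9°C, so 32.39 × 5/9 = 17.994.

17.994 °C/second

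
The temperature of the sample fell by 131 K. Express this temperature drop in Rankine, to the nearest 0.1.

An interval of 1 K corresponds to 1.8°R.
131 × 1.8 = 235.8.

235.8°R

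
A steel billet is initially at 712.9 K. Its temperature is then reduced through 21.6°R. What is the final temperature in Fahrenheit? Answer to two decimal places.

Initial temperature in Celsius: 712.9 - 273.15 = 439.7500°C.
The 21.6°R change is an interval, so only the factor 5/9 applies: -21.6 × 5/9 = -12.0000°C.
Final Celsius temperature: 439.7500 - 12.0000 = 427.7500°C.
In Fahrenheit: 427.7500 × 1.8 + 32 = 801.95°F.

801.95°F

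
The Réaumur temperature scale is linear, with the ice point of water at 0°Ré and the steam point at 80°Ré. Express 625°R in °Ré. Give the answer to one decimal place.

First in Celsius: (625 - 491.67) × 5/9 = 74.0722°C.
Linearly onto the Réaumur scale: 0 + (74.0722 / 100) × (80 - 0) = 59.3°Ré.

59.3°Ré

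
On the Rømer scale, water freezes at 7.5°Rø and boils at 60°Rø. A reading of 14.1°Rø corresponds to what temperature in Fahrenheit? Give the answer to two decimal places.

Linear interpolation between the fixed points: C = (14.1 - 7.5) × 100 / (60 - 7.5) = 12.5714°C.
Then 12.5714 × 1.8 + 32 = 54.63°F.

54.63°F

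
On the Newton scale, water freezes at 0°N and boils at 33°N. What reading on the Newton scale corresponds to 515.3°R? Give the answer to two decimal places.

First in Celsius: (515.3 - 491.67) × 5/9 = 13.1278°C.
Linearly onto the Newton scale: 0 + (13.1278 / 100) × (33 - 0) = 4.33°N.

4.33°N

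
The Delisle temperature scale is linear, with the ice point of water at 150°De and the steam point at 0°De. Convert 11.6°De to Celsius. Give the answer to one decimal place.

92.3°C

Linear interpolation between the fixed points: C = (11.6 - 150) × 100 / (0 - 150) = 92.2667°C.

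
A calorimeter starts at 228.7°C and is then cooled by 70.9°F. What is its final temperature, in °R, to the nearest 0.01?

The 70.9°F change is an interval, so only the factor 5/9 applies: -70.9 × 5/9 = -39.3889°C.
Final Celsius temperature: 228.7000 - 39.3889 = 189.3111°C.
In Rankine: 189.3111 × 1.8 + 491.67 = 832.43°R.

832.43°R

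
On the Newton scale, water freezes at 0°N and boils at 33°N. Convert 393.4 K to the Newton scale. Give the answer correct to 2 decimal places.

First in Celsius: 393.4 - 273.15 = 120.2500°C.
Linearly onto the Newton scale: 0 + (120.2500 / 100) × (33 - 0) = 39.68°N.

39.68°N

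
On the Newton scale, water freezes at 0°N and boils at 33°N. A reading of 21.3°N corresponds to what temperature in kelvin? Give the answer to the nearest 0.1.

Linear interpolation between the fixed points: C = (21.3 - 0) × 100 / (33 - 0) = 64.5455°C.
Then 64.5455 + 273.15 = 337.7 K.

337.7 K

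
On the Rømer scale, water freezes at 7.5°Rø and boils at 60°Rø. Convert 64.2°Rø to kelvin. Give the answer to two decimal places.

Linear interpolation between the fixed points: C = (64.2 - 7.5) × 100 / (60 - 7.5) = 108.0000°C.
Then 108.0000 + 273.15 = 381.15 K.

381.15 K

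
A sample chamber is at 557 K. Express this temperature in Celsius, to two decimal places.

In Celsius: 557 - 273.15 = 283.8500°C.

283.85°C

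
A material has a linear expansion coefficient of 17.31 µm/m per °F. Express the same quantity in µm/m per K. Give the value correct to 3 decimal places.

31.158 µm/m per K

Since only a temperature interval is involved, the additive offset between the scales drops out.
A change of 1 K is a change of 1.8°F, so per K the value is 17.31 × 1.8 = 31.158.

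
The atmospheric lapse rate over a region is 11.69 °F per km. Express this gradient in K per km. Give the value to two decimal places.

6.49 K/km

Since only a temperature interval is involved, the additive offset between the scales drops out.
A change of 1°F is a change of 5/9 K, so 11.69 × 5/9 = 6.49.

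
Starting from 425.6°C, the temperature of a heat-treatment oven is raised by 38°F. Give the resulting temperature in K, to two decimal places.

The 38°F change is an interval, so only the factor 5/9 applies: +38 × 5/9 = +21.1111°C.
Final Celsius temperature: 425.6000 + 21.1111 = 446.7111°C.
In kelvin: 446.7111 + 273.15 = 719.86 K.

719.86 K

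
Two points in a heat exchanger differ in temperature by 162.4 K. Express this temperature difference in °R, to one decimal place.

292.3°R

Only the scale ratio 1.8 matters for a change in temperature.
162.4 × 1.8 = 292.3.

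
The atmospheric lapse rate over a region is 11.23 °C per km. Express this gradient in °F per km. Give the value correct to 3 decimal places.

20.214 °F/km

The quantity depends on a temperature interval, so only the ratio of degree sizes applies; the offset between the scales is irrelevant.
A change of 1°C is a change of 1.8°F, so 11.23 × 1.8 = 20.214.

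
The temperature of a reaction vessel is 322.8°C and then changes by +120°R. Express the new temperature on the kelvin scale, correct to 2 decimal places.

The 120°R change is an interval, so only the factor 5/9 applies: +120 × 5/9 = +66.6667°C.
Final Celsius temperature: 322.8000 + 66.6667 = 389.4667°C.
In kelvin: 389.4667 + 273.15 = 662.62 K.

662.62 K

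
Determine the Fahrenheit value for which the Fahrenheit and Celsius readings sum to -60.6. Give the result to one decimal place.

Let F be the Fahrenheit reading. The Celsius reading is C = 5/9·F - 17.7778.
Require F + C = -60.6: (14/9)·F - 17.7778 = -60.6.
F = (-60.6 + 17.7778) / (14/9) = -27.5.

-27.5°F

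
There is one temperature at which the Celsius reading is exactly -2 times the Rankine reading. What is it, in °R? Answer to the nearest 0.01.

Let R be the Rankine reading. The Celsius reading is C = 5/9·R - 273.15.
Require C = -2·R: 5/9·R - 273.15 = -2·R.
(23/9)·R = 273.15  ⇒  R = 106.88.

106.88°R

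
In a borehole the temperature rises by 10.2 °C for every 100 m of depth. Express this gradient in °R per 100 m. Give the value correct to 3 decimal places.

18.360 °R/100 m

The quantity depends on a temperature interval, so only the ratio of degree sizes applies; the offset between the scales is irrelevant.
A change of 1°C is a change of 1.8°R, so 10.2 × 1.8 = 18.360.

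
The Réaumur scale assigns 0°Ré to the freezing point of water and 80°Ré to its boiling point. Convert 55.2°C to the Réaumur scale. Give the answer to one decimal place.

44.2°Ré

Linearly onto the Réaumur scale: 0 + (55.2000 / 100) × (80 - 0) = 44.2°Ré.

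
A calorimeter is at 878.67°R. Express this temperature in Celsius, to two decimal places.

In Celsius: (878.67 - 491.67) × 5/9 = 215.0000°C.

215.00°C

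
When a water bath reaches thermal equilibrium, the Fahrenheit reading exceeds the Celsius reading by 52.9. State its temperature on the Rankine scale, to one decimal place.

538.7°R

Let x be the Fahrenheit reading; then the Celsius reading is 5/9·x - 17.7778.
(5/9·x - 17.7778) - x = -52.9  ⇒  (-4/9)·x = -35.1222  ⇒  x = 79.0250°F.
In Celsius: (79.025 - 32) × 5/9 = 26.1250°C.
In Rankine: 26.1250 × 1.8 + 491.67 = 538.7°R.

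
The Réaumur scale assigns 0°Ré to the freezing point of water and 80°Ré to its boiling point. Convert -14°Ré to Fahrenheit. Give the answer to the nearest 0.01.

0.50°F

Linear interpolation between the fixed points: C = (-14 - 0) × 100 / (80 - 0) = -17.5000°C.
Then -17.5000 × 1.8 + 32 = 0.50°F.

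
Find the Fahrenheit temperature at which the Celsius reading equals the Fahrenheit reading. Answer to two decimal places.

-40.00°F

Let F be the Fahrenheit reading. The Celsius reading is C = 5/9·F - 17.7778.
Set C = F: 5/9·F - 17.7778 = F.
(-4/9)·F = 17.7778  ⇒  F = -40.00.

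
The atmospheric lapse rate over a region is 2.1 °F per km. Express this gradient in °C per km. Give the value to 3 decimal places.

Since only a temperature interval is involved, the additive offset between the scales drops out.
A change of 1°F is a change of 5/9°C, so 2.1 × 5/9 = 1.167.

1.167 °C/km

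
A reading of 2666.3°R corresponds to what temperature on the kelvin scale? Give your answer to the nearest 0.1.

In Celsius: (2666.3 - 491.67) × 5/9 = 1208.1278°C.
In kelvin: 1208.1278 + 273.15 = 1481.3 K.

1481.3 K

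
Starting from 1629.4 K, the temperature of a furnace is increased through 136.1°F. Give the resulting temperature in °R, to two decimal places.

3069.02°R

Initial temperature in Celsius: 1629.4 - 273.15 = 1356.2500°C.
The 136.1°F change is an interval, so only the factor 5/9 applies: +136.1 × 5/9 = +75.6111°C.
Final Celsius temperature: 1356.2500 + 75.6111 = 1431.8611°C.
In Rankine: 1431.8611 × 1.8 + 491.67 = 3069.02°R.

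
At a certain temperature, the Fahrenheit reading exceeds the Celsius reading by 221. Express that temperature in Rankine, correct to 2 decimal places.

Let x be the Celsius reading; then the Fahrenheit reading is 1.8·x + 32.
(1.8·x + 32) - x = 221  ⇒  (0.8)·x = 189  ⇒  x = 236.2500°C.
In Rankine: 236.2500 × 1.8 + 491.67 = 916.92°R.

916.92°R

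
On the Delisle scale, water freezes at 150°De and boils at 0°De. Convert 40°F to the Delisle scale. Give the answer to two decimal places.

First in Celsius: (40 - 32) × 5/9 = 4.4444°C.
Linearly onto the Delisle scale: 150 + (4.4444 / 100) × (0 - 150) = 143.33°De.

143.33°De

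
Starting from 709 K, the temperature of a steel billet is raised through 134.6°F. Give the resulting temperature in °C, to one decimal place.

510.6°C

Initial temperature in Celsius: 709 - 273.15 = 435.8500°C.
The 134.6°F change is an interval, so only the factor 5/9 applies: +134.6 × 5/9 = +74.7778°C.
Final Celsius temperature: 435.8500 + 74.7778 = 510.6278°C.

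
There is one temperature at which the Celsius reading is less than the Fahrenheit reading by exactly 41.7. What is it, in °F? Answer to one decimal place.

53.8°F

Let F be the Fahrenheit reading. The Celsius reading is C = 5/9·F - 17.7778.
Require C - F = -41.7: (-4/9)·F - 17.7778 = -41.7.
F = (-41.7 + 17.7778) / (-4/9) = 53.8.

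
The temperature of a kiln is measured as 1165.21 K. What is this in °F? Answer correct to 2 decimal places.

1637.71°F

In Celsius: 1165.21 - 273.15 = 892.0600°C.
In Fahrenheit: 892.0600 × 1.8 + 32 = 1637.71°F.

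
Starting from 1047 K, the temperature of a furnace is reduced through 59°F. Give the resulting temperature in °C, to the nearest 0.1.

Initial temperature in Celsius: 1047 - 273.15 = 773.8500°C.
The 59°F change is an interval, so only the factor 5/9 applies: -59 × 5/9 = -32.7778°C.
Final Celsius temperature: 773.8500 - 32.7778 = 741.0722°C.

741.1°C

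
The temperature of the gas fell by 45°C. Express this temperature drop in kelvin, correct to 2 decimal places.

45.00 K

Celsius and kelvin degrees are the same size, so the interval is unchanged: 45.00.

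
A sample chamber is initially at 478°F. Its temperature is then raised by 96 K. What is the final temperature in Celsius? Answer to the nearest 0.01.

343.78°C

Initial temperature in Celsius: (478 - 32) × 5/9 = 247.7778°C.
The 96 K change is an interval; Kelvin and Celsius degrees are the same size, so ΔC = +96°C.
Final Celsius temperature: 247.7778 + 96.0000 = 343.7778°C.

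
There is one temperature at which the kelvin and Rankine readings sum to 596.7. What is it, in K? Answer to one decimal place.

Let K be the kelvin reading. The Rankine reading is R = 1.8·K.
Require K + R = 596.7: (2.8)·K = 596.7.
K = (596.7) / (2.8) = 213.1.

213.1 K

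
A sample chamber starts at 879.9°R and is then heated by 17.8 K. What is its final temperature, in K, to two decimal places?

506.63 K

Initial temperature in Celsius: (879.9 - 491.67) × 5/9 = 215.6833°C.
The 17.8 K change is an interval; Kelvin and Celsius degrees are the same size, so ΔC = +17.8°C.
Final Celsius temperature: 215.6833 + 17.8000 = 233.4833°C.
In kelvin: 233.4833 + 273.15 = 506.63 K.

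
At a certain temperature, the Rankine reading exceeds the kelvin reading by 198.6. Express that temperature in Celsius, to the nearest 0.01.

Let x be the kelvin reading; then the Rankine reading is 1.8·x.
(1.8·x) - x = 198.6  ⇒  (0.8)·x = 198.6  ⇒  x = 248.2500 K.
In Celsius: 248.25 - 273.15 = -24.90°C.

-24.90°C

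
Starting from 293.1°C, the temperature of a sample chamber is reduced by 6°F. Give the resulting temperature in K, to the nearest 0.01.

562.92 K

The 6°F change is an interval, so only the factor 5/9 applies: -6 × 5/9 = -3.3333°C.
Final Celsius temperature: 293.1000 - 3.3333 = 289.7667°C.
In kelvin: 289.7667 + 273.15 = 562.92 K.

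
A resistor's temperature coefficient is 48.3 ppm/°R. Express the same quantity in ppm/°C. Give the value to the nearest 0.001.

86.940 ppm/°C

The quantity depends on a temperature interval, so only the ratio of degree sizes applies; the offset between the scales is irrelevant.
A change of 1°C is a change of 1.8°R, so per °C the value is 48.3 × 1.8 = 86.940.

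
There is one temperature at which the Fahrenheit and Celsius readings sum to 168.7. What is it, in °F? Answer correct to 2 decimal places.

Let F be the Fahrenheit reading. The Celsius reading is C = 5/9·F - 17.7778.
Require F + C = 168.7: (14/9)·F - 17.7778 = 168.7.
F = (168.7 + 17.7778) / (14/9) = 119.88.

119.88°F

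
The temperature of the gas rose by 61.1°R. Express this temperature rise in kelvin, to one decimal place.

33.9 K

For a temperature interval the offset drops out; only the factor 5/9 applies.
61.1 × 5/9 = 33.9.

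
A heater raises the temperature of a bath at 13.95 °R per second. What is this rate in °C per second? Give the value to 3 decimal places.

7.750 °C/second

The quantity depends on a temperature interval, so only the ratio of degree sizes applies; the offset between the scales is irrelevant.
A change of 1°R is a change of 5/9°C, so 13.95 × 5/9 = 7.750.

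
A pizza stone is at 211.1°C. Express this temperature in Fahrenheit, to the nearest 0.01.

411.98°F

In Fahrenheit: 211.1000 × 1.8 + 32 = 411.98°F.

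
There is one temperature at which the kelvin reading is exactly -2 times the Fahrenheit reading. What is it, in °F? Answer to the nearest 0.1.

Let F be the Fahrenheit reading. The kelvin reading is K = 5/9·F + 255.372.
Require K = -2·F: 5/9·F + 255.372 = -2·F.
(23/9)·F = -255.372  ⇒  F = -99.9.

-99.9°F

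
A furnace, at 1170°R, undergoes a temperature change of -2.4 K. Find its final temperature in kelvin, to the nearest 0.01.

Initial temperature in Celsius: (1170 - 491.67) × 5/9 = 376.8500°C.
The 2.4 K change is an interval; Kelvin and Celsius degrees are the same size, so ΔC = -2.4°C.
Final Celsius temperature: 376.8500 - 2.4000 = 374.4500°C.
In kelvin: 374.4500 + 273.15 = 647.60 K.

647.60 K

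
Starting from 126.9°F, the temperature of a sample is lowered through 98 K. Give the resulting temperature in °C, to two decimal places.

-45.28°C

Initial temperature in Celsius: (126.9 - 32) × 5/9 = 52.7222°C.
The 98 K change is an interval; Kelvin and Celsius degrees are the same size, so ΔC = -98°C.
Final Celsius temperature: 52.7222 - 98.0000 = -45.2778°C.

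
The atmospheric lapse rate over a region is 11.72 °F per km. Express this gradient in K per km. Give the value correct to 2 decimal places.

Since only a temperature interval is involved, the additive offset between the scales drops out.
A change of 1°F is a change of 5/9 K, so 11.72 × 5/9 = 6.51.

6.51 K/km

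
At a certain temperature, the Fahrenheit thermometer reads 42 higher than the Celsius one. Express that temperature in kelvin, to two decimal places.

285.65 K

Let x be the Celsius reading; then the Fahrenheit reading is 1.8·x + 32.
(1.8·x + 32) - x = 42  ⇒  (0.8)·x = 10  ⇒  x = 12.5000°C.
In kelvin: 12.5000 + 273.15 = 285.65 K.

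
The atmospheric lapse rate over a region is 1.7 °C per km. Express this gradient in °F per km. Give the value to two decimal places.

The quantity depends on a temperature interval, so only the ratio of degree sizes applies; the offset between the scales is irrelevant.
A change of 1°C is a change of 1.8°F, so 1.7 × 1.8 = 3.06.

3.06 °F/km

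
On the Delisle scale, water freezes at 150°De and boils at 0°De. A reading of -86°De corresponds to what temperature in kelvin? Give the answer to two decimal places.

Linear interpolation between the fixed points: C = (-86 - 150) × 100 / (0 - 150) = 157.3333°C.
Then 157.3333 + 273.15 = 430.48 K.

430.48 K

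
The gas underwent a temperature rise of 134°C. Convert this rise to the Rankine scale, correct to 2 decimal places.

241.20°R

An interval of 1°C corresponds to 1.8°R.
134 × 1.8 = 241.20.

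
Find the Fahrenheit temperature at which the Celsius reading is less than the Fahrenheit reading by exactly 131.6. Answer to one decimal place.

Let F be the Fahrenheit reading. The Celsius reading is C = 5/9·F - 17.7778.
Require C - F = -131.6: (-4/9)·F - 17.7778 = -131.6.
F = (-131.6 + 17.7778) / (-4/9) = 256.1.

256.1°F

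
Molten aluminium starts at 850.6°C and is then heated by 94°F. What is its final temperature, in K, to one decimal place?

The 94°F change is an interval, so only the factor 5/9 applies: +94 × 5/9 = +52.2222°C.
Final Celsius temperature: 850.6000 + 52.2222 = 902.8222°C.
In kelvin: 902.8222 + 273.15 = 1176.0 K.

1176.0 K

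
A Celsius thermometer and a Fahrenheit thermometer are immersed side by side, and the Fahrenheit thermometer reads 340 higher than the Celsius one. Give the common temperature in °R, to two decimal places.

Let x be the Celsius reading; then the Fahrenheit reading is 1.8·x + 32.
(1.8·x + 32) - x = 340  ⇒  (0.8)·x = 308  ⇒  x = 385.0000°C.
In Rankine: 385.0000 × 1.8 + 491.67 = 1184.67°R.

1184.67°R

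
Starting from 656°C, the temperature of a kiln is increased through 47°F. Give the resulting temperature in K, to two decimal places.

The 47°F change is an interval, so only the factor 5/9 applies: +47 × 5/9 = +26.1111°C.
Final Celsius temperature: 656.0000 + 26.1111 = 682.1111°C.
In kelvin: 682.1111 + 273.15 = 955.26 K.

955.26 K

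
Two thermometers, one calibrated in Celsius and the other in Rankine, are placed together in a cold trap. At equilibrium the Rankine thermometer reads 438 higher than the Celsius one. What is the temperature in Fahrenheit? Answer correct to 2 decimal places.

Let x be the Celsius reading; then the Rankine reading is 1.8·x + 491.67.
(1.8·x + 491.67) - x = 438  ⇒  (0.8)·x = -53.67  ⇒  x = -67.0875°C.
In Fahrenheit: -67.0875 × 1.8 + 32 = -88.76°F.

-88.76°F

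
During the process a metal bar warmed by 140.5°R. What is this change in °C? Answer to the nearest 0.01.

For a temperature interval the offset drops out; only the factor 5/9 applies.
140.5 × 5/9 = 78.06.

78.06°C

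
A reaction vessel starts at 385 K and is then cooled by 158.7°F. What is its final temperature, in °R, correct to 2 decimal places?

534.30°R

Initial temperature in Celsius: 385 - 273.15 = 111.8500°C.
The 158.7°F change is an interval, so only the factor 5/9 applies: -158.7 × 5/9 = -88.1667°C.
Final Celsius temperature: 111.8500 - 88.1667 = 23.6833°C.
In Rankine: 23.6833 × 1.8 + 491.67 = 534.30°R.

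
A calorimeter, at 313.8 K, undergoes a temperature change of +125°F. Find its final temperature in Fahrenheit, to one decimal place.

Initial temperature in Celsius: 313.8 - 273.15 = 40.6500°C.
The 125°F change is an interval, so only the factor 5/9 applies: +125 × 5/9 = +69.4444°C.
Final Celsius temperature: 40.6500 + 69.4444 = 110.0944°C.
In Fahrenheit: 110.0944 × 1.8 + 32 = 230.2°F.

230.2°F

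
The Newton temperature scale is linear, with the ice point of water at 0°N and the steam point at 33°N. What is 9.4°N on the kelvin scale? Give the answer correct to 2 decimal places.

Linear interpolation between the fixed points: C = (9.4 - 0) × 100 / (33 - 0) = 28.4848°C.
Then 28.4848 + 273.15 = 301.63 K.

301.63 K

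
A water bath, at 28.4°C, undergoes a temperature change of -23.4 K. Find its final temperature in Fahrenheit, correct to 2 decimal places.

The 23.4 K change is an interval; Kelvin and Celsius degrees are the same size, so ΔC = -23.4°C.
Final Celsius temperature: 28.4000 - 23.4000 = 5.0000°C.
In Fahrenheit: 5.0000 × 1.8 + 32 = 41.00°F.

41.00°F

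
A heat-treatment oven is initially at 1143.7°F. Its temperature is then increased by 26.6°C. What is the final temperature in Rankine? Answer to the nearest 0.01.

1651.25°R

Initial temperature in Celsius: (1143.7 - 32) × 5/9 = 617.6111°C.
Final Celsius temperature: 617.6111 + 26.6000 = 644.2111°C.
In Rankine: 644.2111 × 1.8 + 491.67 = 1651.25°R.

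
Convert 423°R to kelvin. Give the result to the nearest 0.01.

In Celsius: (423 - 491.67) × 5/9 = -38.1500°C.
In kelvin: -38.1500 + 273.15 = 235.00 K.

235.00 K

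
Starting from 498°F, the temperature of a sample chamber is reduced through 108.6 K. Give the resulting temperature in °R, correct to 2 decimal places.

762.19°R

Initial temperature in Celsius: (498 - 32) × 5/9 = 258.8889°C.
The 108.6 K change is an interval; Kelvin and Celsius degrees are the same size, so ΔC = -108.6°C.
Final Celsius temperature: 258.8889 - 108.6000 = 150.2889°C.
In Rankine: 150.2889 × 1.8 + 491.67 = 762.19°R.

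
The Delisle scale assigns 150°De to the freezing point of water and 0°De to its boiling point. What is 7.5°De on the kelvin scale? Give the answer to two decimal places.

Linear interpolation between the fixed points: C = (7.5 - 150) × 100 / (0 - 150) = 95.0000°C.
Then 95.0000 + 273.15 = 368.15 K.

368.15 K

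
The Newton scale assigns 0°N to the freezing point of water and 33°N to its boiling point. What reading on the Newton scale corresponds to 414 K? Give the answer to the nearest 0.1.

46.5°N

First in Celsius: 414 - 273.15 = 140.8500°C.
Linearly onto the Newton scale: 0 + (140.8500 / 100) × (33 - 0) = 46.5°N.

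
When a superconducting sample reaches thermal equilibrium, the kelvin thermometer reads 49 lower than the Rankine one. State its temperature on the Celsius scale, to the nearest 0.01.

Let x be the Rankine reading; then the kelvin reading is 5/9·x.
(5/9·x) - x = -49  ⇒  (-4/9)·x = -49  ⇒  x = 110.2500°R.
In Celsius: (110.25 - 491.67) × 5/9 = -211.90°C.

-211.90°C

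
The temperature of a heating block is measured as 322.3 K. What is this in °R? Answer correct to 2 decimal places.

580.14°R

In Celsius: 322.3 - 273.15 = 49.1500°C.
In Rankine: 49.1500 × 1.8 + 491.67 = 580.14°R.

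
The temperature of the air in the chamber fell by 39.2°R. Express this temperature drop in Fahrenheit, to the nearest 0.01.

Rankine and Fahrenheit degrees are the same size, so the interval is unchanged: 39.20.

39.20°F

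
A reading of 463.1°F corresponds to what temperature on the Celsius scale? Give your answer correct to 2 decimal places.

239.50°C

In Celsius: (463.1 - 32) × 5/9 = 239.5000°C.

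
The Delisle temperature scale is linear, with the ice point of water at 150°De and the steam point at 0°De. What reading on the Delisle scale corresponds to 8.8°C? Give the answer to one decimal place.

136.8°De

Linearly onto the Delisle scale: 150 + (8.8000 / 100) × (0 - 150) = 136.8°De.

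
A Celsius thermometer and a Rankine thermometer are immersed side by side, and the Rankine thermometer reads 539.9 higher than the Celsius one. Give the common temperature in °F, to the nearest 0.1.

Let x be the Celsius reading; then the Rankine reading is 1.8·x + 491.67.
(1.8·x + 491.67) - x = 539.9  ⇒  (0.8)·x = 48.23  ⇒  x = 60.2875°C.
In Fahrenheit: 60.2875 × 1.8 + 32 = 140.5°F.

140.5°F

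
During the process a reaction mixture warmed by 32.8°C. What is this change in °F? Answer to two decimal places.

Only the scale ratio 1.8 matters for a change in temperature.
32.8 × 1.8 = 59.04.

59.04°F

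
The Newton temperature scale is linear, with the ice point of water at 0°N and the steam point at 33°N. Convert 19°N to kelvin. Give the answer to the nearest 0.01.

Linear interpolation between the fixed points: C = (19 - 0) × 100 / (33 - 0) = 57.5758°C.
Then 57.5758 + 273.15 = 330.73 K.

330.73 K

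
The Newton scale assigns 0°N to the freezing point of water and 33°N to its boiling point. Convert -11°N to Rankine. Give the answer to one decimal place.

Linear interpolation between the fixed points: C = (-11 - 0) × 100 / (33 - 0) = -33.3333°C.
Then -33.3333 × 1.8 + 491.67 = 431.7°R.

431.7°R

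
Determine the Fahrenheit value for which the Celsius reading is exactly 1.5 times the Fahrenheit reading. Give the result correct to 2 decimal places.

-18.82°F

Let F be the Fahrenheit reading. The Celsius reading is C = 5/9·F - 17.7778.
Require C = 1.5·F: 5/9·F - 17.7778 = 1.5·F.
(-17/18)·F = 17.7778  ⇒  F = -18.82.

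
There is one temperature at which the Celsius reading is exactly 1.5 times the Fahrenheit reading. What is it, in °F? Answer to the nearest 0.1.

-18.8°F

Let F be the Fahrenheit reading. The Celsius reading is C = 5/9·F - 17.7778.
Require C = 1.5·F: 5/9·F - 17.7778 = 1.5·F.
(-17/18)·F = 17.7778  ⇒  F = -18.8.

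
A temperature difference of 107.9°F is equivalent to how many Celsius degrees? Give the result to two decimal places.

59.94°C

An interval of 1°F corresponds to 5/9°C.
107.9 × 5/9 = 59.94.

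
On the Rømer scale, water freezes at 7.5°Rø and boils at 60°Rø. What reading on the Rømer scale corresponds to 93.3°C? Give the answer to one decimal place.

Linearly onto the Rømer scale: 7.5 + (93.3000 / 100) × (60 - 7.5) = 56.5°Rø.

56.5°Rø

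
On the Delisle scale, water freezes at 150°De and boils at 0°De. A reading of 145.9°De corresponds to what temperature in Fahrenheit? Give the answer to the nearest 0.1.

Linear interpolation between the fixed points: C = (145.9 - 150) × 100 / (0 - 150) = 2.7333°C.
Then 2.7333 × 1.8 + 32 = 36.9°F.

36.9°F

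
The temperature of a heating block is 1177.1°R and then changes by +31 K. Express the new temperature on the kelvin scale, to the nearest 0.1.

Initial temperature in Celsius: (1177.1 - 491.67) × 5/9 = 380.7944°C.
The 31 K change is an interval; Kelvin and Celsius degrees are the same size, so ΔC = +31°C.
Final Celsius temperature: 380.7944 + 31.0000 = 411.7944°C.
In kelvin: 411.7944 + 273.15 = 684.9 K.

684.9 K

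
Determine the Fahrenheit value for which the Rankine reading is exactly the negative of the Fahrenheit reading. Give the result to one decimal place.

Let F be the Fahrenheit reading. The Rankine reading is R = 1·F + 459.67.
Require R = -1·F: 1·F + 459.67 = -1·F.
(2)·F = -459.67  ⇒  F = -229.8.

-229.8°F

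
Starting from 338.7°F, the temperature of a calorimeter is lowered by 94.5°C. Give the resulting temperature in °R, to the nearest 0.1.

Initial temperature in Celsius: (338.7 - 32) × 5/9 = 170.3889°C.
Final Celsius temperature: 170.3889 - 94.5000 = 75.8889°C.
In Rankine: 75.8889 × 1.8 + 491.67 = 628.3°R.

628.3°R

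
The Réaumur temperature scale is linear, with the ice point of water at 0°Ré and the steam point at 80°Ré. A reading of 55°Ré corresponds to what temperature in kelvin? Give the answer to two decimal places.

Linear interpolation between the fixed points: C = (55 - 0) × 100 / (80 - 0) = 68.7500°C.
Then 68.7500 + 273.15 = 341.90 K.

341.90 K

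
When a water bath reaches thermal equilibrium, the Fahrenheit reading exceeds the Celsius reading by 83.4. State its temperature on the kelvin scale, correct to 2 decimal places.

Let x be the Fahrenheit reading; then the Celsius reading is 5/9·x - 17.7778.
(5/9·x - 17.7778) - x = -83.4  ⇒  (-4/9)·x = -65.6222  ⇒  x = 147.6500°F.
In Celsius: (147.65 - 32) × 5/9 = 64.2500°C.
In kelvin: 64.2500 + 273.15 = 337.40 K.

337.40 K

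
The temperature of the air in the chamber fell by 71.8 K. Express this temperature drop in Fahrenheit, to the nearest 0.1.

129.2°F

For a temperature interval the offset drops out; only the factor 1.8 applies.
71.8 × 1.8 = 129.2.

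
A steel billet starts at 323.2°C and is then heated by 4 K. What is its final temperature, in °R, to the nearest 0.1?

1080.6°R

The 4 K change is an interval; Kelvin and Celsius degrees are the same size, so ΔC = +4°C.
Final Celsius temperature: 323.2000 + 4.0000 = 327.2000°C.
In Rankine: 327.2000 × 1.8 + 491.67 = 1080.6°R.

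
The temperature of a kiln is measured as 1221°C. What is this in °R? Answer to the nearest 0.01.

2689.47°R

In Rankine: 1221.0000 × 1.8 + 491.67 = 2689.47°R.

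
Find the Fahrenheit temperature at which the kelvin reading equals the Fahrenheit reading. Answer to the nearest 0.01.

Let F be the Fahrenheit reading. The kelvin reading is K = 5/9·F + 255.372.
Set K = F: 5/9·F + 255.372 = F.
(-4/9)·F = -255.372  ⇒  F = 574.59.

574.59°F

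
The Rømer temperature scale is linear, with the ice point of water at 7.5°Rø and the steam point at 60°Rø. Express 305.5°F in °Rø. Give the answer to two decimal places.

87.27°Rø

First in Celsius: (305.5 - 32) × 5/9 = 151.9444°C.
Linearly onto the Rømer scale: 7.5 + (151.9444 / 100) × (60 - 7.5) = 87.27°Rø.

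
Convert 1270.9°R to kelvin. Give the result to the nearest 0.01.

706.06 K

In Celsius: (1270.9 - 491.67) × 5/9 = 432.9056°C.
In kelvin: 432.9056 + 273.15 = 706.06 K.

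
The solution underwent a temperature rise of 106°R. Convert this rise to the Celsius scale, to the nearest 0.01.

58.89°C

Only the scale ratio 5/9 matters for a change in temperature.
106 × 5/9 = 58.89.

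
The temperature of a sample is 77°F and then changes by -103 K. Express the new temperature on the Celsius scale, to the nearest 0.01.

Initial temperature in Celsius: (77 - 32) × 5/9 = 25.0000°C.
The 103 K change is an interval; Kelvin and Celsius degrees are the same size, so ΔC = -103°C.
Final Celsius temperature: 25.0000 - 103.0000 = -78.0000°C.

-78.00°C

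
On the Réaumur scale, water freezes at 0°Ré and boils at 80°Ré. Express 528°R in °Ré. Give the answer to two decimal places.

16.15°Ré

First in Celsius: (528 - 491.67) × 5/9 = 20.1833°C.
Linearly onto the Réaumur scale: 0 + (20.1833 / 100) × (80 - 0) = 16.15°Ré.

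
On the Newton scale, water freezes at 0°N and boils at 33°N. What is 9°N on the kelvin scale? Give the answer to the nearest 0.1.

300.4 K

Linear interpolation between the fixed points: C = (9 - 0) × 100 / (33 - 0) = 27.2727°C.
Then 27.2727 + 273.15 = 300.4 K.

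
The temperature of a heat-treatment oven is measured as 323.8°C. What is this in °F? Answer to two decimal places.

In Fahrenheit: 323.8000 × 1.8 + 32 = 614.84°F.

614.84°F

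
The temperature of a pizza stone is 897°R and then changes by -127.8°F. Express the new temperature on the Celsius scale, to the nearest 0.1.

Initial temperature in Celsius: (897 - 491.67) × 5/9 = 225.1833°C.
The 127.8°F change is an interval, so only the factor 5/9 applies: -127.8 × 5/9 = -71.0000°C.
Final Celsius temperature: 225.1833 - 71.0000 = 154.1833°C.

154.2°C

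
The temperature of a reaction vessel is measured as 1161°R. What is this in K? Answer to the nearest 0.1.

In Celsius: (1161 - 491.67) × 5/9 = 371.8500°C.
In kelvin: 371.8500 + 273.15 = 645.0 K.

645.0 K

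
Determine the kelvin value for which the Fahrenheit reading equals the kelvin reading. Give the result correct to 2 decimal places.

574.59 K

Let K be the kelvin reading. The Fahrenheit reading is F = 1.8·K - 459.67.
Set F = K: 1.8·K - 459.67 = K.
(0.8)·K = 459.67  ⇒  K = 574.59.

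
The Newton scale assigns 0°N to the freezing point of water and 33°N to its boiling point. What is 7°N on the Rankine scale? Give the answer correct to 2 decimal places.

529.85°R

Linear interpolation between the fixed points: C = (7 - 0) × 100 / (33 - 0) = 21.2121°C.
Then 21.2121 × 1.8 + 491.67 = 529.85°R.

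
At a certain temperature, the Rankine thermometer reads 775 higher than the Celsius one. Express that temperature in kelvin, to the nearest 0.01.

627.31 K

Let x be the Celsius reading; then the Rankine reading is 1.8·x + 491.67.
(1.8·x + 491.67) - x = 775  ⇒  (0.8)·x = 283.33  ⇒  x = 354.1625°C.
In kelvin: 354.1625 + 273.15 = 627.31 K.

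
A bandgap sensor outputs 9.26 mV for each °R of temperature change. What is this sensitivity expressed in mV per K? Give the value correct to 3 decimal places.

The quantity depends on a temperature interval, so only the ratio of degree sizes applies; the offset between the scales is irrelevant.
A change of 1 K is a change of 1.8°R, so per K the value is 9.26 × 1.8 = 16.668.

16.668 mV per K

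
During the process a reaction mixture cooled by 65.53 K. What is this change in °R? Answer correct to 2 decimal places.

An interval of 1 K corresponds to 1.8°R.
65.53 × 1.8 = 117.95.

117.95°R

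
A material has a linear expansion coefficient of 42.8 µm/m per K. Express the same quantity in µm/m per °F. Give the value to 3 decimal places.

The quantity depends on a temperature interval, so only the ratio of degree sizes applies; the offset between the scales is irrelevant.
A change of 1°F is a change of 5/9 K, so per °F the value is 42.8 × 5/9 = 23.778.

23.778 µm/m per °F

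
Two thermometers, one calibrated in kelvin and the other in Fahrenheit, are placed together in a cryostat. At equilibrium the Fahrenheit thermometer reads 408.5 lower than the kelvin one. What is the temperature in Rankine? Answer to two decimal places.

115.13°R

Let x be the kelvin reading; then the Fahrenheit reading is 1.8·x - 459.67.
(1.8·x - 459.67) - x = -408.5  ⇒  (0.8)·x = 51.17  ⇒  x = 63.9625 K.
In Celsius: 63.9625 - 273.15 = -209.1875°C.
In Rankine: -209.1875 × 1.8 + 491.67 = 115.13°R.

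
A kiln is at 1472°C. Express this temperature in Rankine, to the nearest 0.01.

3141.27°R

In Rankine: 1472.0000 × 1.8 + 491.67 = 3141.27°R.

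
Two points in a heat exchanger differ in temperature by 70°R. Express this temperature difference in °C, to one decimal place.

An interval of 1°R corresponds to 5/9°C.
70 × 5/9 = 38.9.

38.9°C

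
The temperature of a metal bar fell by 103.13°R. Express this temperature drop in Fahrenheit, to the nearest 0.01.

103.13°F

Rankine and Fahrenheit degrees are the same size, so the interval is unchanged: 103.13.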